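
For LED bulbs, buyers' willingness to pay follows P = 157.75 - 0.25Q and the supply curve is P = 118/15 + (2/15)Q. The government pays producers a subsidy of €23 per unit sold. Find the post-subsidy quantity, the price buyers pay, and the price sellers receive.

Pre-subsidy: 157.75 - 0.25Q = 118/15 + (2/15)Q gives Q* = 391 and P* = 60.
With the subsidy, sellers receive Ps = Pb + 23 for each unit, where Pb is the price buyers pay.
On the curves, Pb = 157.75 - 0.25Q and Ps = 118/15 + (2/15)Q; the wedge Ps − Pb = 23 gives 118/15 + (2/15)Q − (157.75 - 0.25Q) = 23, so Q' = 451.
Then Pb = 157.75 − 0.25·451 = 45 and Ps = 118/15 + (2/15)·451 = 68.

Q' = 451; buyers pay €45; sellers receive €68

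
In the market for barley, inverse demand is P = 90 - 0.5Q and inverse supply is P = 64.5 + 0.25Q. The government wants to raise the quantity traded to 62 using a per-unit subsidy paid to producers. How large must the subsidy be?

At Q = 62, from the demand curve buyers pay Pb = 90 − 0.5·62 = 59; from the supply curve sellers need Ps = 64.5 + 0.25·62 = 80.
The subsidy must fill the gap: s = Ps − Pb = 80 − 59 = 21.

Required subsidy s = 21 per unit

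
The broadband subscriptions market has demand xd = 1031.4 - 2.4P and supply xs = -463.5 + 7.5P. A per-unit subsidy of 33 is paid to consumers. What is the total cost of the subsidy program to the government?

Government cost = 24057

Pre-subsidy: 1031.4 - 2.4P = -463.5 + 7.5P gives P* = 151, x* = 669.
With the rebate, buyers effectively pay Pb = Ps − 33, where Ps is the price sellers receive.
Demand in terms of Ps becomes xd = 1031.4 − 2.4(Ps − 33) = 1110.6 - 2.4Ps. Setting this equal to supply: 1110.6 - 2.4Ps = -463.5 + 7.5Ps, so Ps = 159.
Buyers pay Pb = 159 − 33 = 126; x' = -463.5 + 7.5·159 = 729.
Government outlay = subsidy × quantity = 33 × 729 = 24057.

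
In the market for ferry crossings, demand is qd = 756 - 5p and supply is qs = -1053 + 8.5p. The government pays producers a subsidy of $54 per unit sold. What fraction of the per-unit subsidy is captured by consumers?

Pre-subsidy: 756 - 5p = -1053 + 8.5p gives p* = 134, q* = 86.
With the subsidy, sellers receive ps = pb + 54 for each unit, where pb is the price buyers pay.
Supply in terms of pb becomes qs = -1053 + 8.5(pb + 54) = -594 + 8.5pb. Setting this equal to demand: 756 - 5pb = -594 + 8.5pb, so pb = 100.
Sellers receive ps = 100 + 54 = 154; q' = 756 − 5·100 = 256.
Buyers' price falls by p* − pb = 134 − 100 = 34; sellers' price rises by ps − p* = 154 − 134 = 20.
So consumers capture 34/54 = 17/27 of each unit of subsidy.

Consumer share = 17/27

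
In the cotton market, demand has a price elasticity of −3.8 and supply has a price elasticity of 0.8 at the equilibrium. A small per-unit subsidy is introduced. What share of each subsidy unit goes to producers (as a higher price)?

Producer share = 19/23

For a small subsidy around the equilibrium, the benefit split depends on the relative slopes, which at a point are proportional to the elasticities.
Buyer share = εs/(εs + |εd|) = 0.8/(0.8 + 3.8) = 4/23; seller share = |εd|/(εs + |εd|) = 19/23.
So producers capture 19/23 of the subsidy.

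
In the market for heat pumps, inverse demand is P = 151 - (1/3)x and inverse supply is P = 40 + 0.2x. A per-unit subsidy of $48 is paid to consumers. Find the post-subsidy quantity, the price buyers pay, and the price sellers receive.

Pre-subsidy: 151 - (1/3)x = 40 + 0.2x gives x* = 208.125 and P* = 81.625.
With the rebate, buyers effectively pay Pb = Ps − 48, where Ps is the price sellers receive.
On the curves, Pb = 151 - (1/3)x and Ps = 40 + 0.2x; the wedge Ps − Pb = 48 gives 40 + 0.2x − (151 - (1/3)x) = 48, so x' = 298.125.
Then Pb = 151 − (1/3)·298.125 = 51.625 and Ps = 40 + 0.2·298.125 = 99.625.

x' = 298.125; buyers pay $51.625; sellers receive $99.625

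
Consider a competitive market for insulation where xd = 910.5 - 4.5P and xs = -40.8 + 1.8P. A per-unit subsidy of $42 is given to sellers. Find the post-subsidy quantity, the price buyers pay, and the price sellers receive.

x' = 285; buyers pay $139; sellers receive $181

Pre-subsidy: 910.5 - 4.5P = -40.8 + 1.8P gives P* = 151, x* = 231.
With the subsidy, sellers receive Ps = Pb + 42 for each unit, where Pb is the price buyers pay.
Supply in terms of Pb becomes xs = -40.8 + 1.8(Pb + 42) = 34.8 + 1.8Pb. Setting this equal to demand: 910.5 - 4.5Pb = 34.8 + 1.8Pb, so Pb = 139.
Sellers receive Ps = 139 + 42 = 181; x' = 910.5 − 4.5·139 = 285.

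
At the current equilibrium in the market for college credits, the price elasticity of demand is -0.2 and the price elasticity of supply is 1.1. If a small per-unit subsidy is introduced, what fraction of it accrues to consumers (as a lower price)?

Consumer share = 11/13

For a small subsidy around the equilibrium, the benefit split depends on the relative slopes, which at a point are proportional to the elasticities.
Buyer share = εs/(εs + |εd|) = 1.1/(1.1 + 0.2) = 11/13; seller share = |εd|/(εs + |εd|) = 2/13.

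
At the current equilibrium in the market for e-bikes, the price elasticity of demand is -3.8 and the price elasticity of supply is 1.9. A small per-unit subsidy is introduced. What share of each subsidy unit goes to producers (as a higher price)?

For a small subsidy around the equilibrium, the benefit split depends on the relative slopes, which at a point are proportional to the elasticities.
Buyer share = εs/(εs + |εd|) = 1.9/(1.9 + 3.8) = 1/3; seller share = |εd|/(εs + |εd|) = 2/3.
So producers capture 2/3 of the subsidy.

Producer share = 2/3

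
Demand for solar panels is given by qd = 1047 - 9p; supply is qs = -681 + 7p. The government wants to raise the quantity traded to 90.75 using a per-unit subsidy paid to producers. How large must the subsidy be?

At q = 90.75, invert demand for the buyer price: pb = (1047 − 90.75)/9 = 106.25; invert supply for the seller price: ps = (90.75 − (-681))/7 = 110.25.
The subsidy must fill the gap: s = ps − pb = 110.25 − 106.25 = 4.

Required subsidy s = 4 per unit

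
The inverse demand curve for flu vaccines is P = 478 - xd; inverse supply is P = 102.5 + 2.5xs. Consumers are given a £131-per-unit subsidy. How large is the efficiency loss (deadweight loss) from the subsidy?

Pre-subsidy: 478 - x = 102.5 + 2.5x gives x* = 751/7 and P* = 2595/7.
With the rebate, buyers effectively pay Pb = Ps − 131, where Ps is the price sellers receive.
On the curves, Pb = 478 - x and Ps = 102.5 + 2.5x; the wedge Ps − Pb = 131 gives 102.5 + 2.5x − (478 - x) = 131, so x' = 1013/7.
Then Pb = 478 − 1·(1013/7) = 2333/7 and Ps = 102.5 + 2.5·(1013/7) = 3250/7.
The subsidy expands output by 1013/7 − 751/7 = 262/7 past the efficient level; on those units the gap between marginal cost and willingness to pay runs from 0 up to 131.
DWL = ½ × 131 × 262/7 = 17161/7.

Deadweight loss = 17161/7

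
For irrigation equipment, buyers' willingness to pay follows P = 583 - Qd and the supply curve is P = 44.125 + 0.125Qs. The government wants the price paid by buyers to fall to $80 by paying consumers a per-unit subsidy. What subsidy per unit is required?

Required subsidy s = $27 per unit

At a buyer price of 80, quantity demanded is 583 − 1·80 = 503.
Sellers supply 503 only when they receive Ps = 44.125 + 0.125·503 = 107.
s = Ps − Pb = 107 − 80 = 27.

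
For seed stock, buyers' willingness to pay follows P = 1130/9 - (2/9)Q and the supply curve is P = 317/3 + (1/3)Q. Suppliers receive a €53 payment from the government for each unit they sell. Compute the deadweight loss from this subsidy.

Deadweight loss = €2528.1

Pre-subsidy: 1130/9 - (2/9)Q = 317/3 + (1/3)Q gives Q* = 35.8 and P* = 117.6.
With the subsidy, sellers receive Ps = Pb + 53 for each unit, where Pb is the price buyers pay.
On the curves, Pb = 1130/9 - (2/9)Q and Ps = 317/3 + (1/3)Q; the wedge Ps − Pb = 53 gives 317/3 + (1/3)Q − (1130/9 - (2/9)Q) = 53, so Q' = 131.2.
Then Pb = 1130/9 − (2/9)·131.2 = 96.4 and Ps = 317/3 + (1/3)·131.2 = 149.4.
The subsidy expands output by 131.2 − 35.8 = 95.4 past the efficient level; on those units the gap between marginal cost and willingness to pay runs from 0 up to 53.
DWL = ½ × 53 × 95.4 = 2528.1.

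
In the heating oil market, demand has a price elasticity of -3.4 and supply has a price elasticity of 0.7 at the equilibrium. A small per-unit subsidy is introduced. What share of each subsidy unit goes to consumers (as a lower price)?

For a small subsidy around the equilibrium, the benefit split depends on the relative slopes, which at a point are proportional to the elasticities.
Buyer share = εs/(εs + |εd|) = 0.7/(0.7 + 3.4) = 7/41; seller share = |εd|/(εs + |εd|) = 34/41.

Consumer share = 7/41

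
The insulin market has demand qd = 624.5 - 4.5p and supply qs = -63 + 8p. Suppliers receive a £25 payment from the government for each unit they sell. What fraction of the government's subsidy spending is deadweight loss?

Pre-subsidy: 624.5 - 4.5p = -63 + 8p gives p* = 55, q* = 377.
With the subsidy, sellers receive ps = pb + 25 for each unit, where pb is the price buyers pay.
Supply in terms of pb becomes qs = -63 + 8(pb + 25) = 137 + 8pb. Setting this equal to demand: 624.5 - 4.5pb = 137 + 8pb, so pb = 39.
Sellers receive ps = 39 + 25 = 64; q' = 624.5 − 4.5·39 = 449.
ΔCS = ½(377 + 449)(55 − 39) = 6608; ΔPS = ½(377 + 449)(64 − 55) = 3717.
Government spending = 25 × 449 = 11225.
DWL = ½ × 25 × (449 − 377) = 900; fraction = 900 / 11225 = 36/449.

DWL / government spending = 36/449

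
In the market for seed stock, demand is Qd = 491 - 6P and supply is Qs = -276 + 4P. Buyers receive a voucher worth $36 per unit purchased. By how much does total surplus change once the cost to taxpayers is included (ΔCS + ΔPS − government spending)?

Net change in total surplus = -$1555.2

Pre-subsidy: 491 - 6P = -276 + 4P gives P* = 76.7, Q* = 30.8.
With the rebate, buyers effectively pay Pb = Ps − 36, where Ps is the price sellers receive.
Demand in terms of Ps becomes Qd = 491 − 6(Ps − 36) = 707 - 6Ps. Setting this equal to supply: 707 - 6Ps = -276 + 4Ps, so Ps = 98.3.
Buyers pay Pb = 98.3 − 36 = 62.3; Q' = -276 + 4·98.3 = 117.2.
ΔCS = ½(30.8 + 117.2)(76.7 − 62.3) = 1065.6; ΔPS = ½(30.8 + 117.2)(98.3 − 76.7) = 1598.4.
Government spending = 36 × 117.2 = 4219.2.
Net change = 1065.6 + 1598.4 − 4219.2 = -1555.2. The loss equals the DWL triangle ½·36·86.4.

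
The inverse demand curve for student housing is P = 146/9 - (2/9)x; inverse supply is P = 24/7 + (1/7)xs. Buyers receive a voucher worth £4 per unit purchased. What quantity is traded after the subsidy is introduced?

x' = 46

Pre-subsidy: 146/9 - (2/9)x = 24/7 + (1/7)x gives x* = 806/23 and P* = 194/23.
With the rebate, buyers effectively pay Pb = Ps − 4, where Ps is the price sellers receive.
On the curves, Pb = 146/9 - (2/9)x and Ps = 24/7 + (1/7)x; the wedge Ps − Pb = 4 gives 24/7 + (1/7)x − (146/9 - (2/9)x) = 4, so x' = 46.
Then Pb = 146/9 − (2/9)·46 = 6 and Ps = 24/7 + (1/7)·46 = 10.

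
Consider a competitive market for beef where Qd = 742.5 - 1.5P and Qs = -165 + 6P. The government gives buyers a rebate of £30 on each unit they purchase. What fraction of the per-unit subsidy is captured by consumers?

Pre-subsidy: 742.5 - 1.5P = -165 + 6P gives P* = 121, Q* = 561.
With the rebate, buyers effectively pay Pb = Ps − 30, where Ps is the price sellers receive.
Demand in terms of Ps becomes Qd = 742.5 − 1.5(Ps − 30) = 787.5 - 1.5Ps. Setting this equal to supply: 787.5 - 1.5Ps = -165 + 6Ps, so Ps = 127.
Buyers pay Pb = 127 − 30 = 97; Q' = -165 + 6·127 = 597.
Buyers' price falls by P* − Pb = 121 − 97 = 24; sellers' price rises by Ps − P* = 127 − 121 = 6.
So consumers capture 24/30 = 0.8 of each unit of subsidy.

Consumer share = 0.8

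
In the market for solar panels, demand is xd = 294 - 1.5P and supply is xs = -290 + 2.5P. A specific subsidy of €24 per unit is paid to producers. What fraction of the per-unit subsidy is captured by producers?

Pre-subsidy: 294 - 1.5P = -290 + 2.5P gives P* = 146, x* = 75.
With the subsidy, sellers receive Ps = Pb + 24 for each unit, where Pb is the price buyers pay.
Supply in terms of Pb becomes xs = -290 + 2.5(Pb + 24) = -230 + 2.5Pb. Setting this equal to demand: 294 - 1.5Pb = -230 + 2.5Pb, so Pb = 131.
Sellers receive Ps = 131 + 24 = 155; x' = 294 − 1.5·131 = 97.5.
Buyers' price falls by P* − Pb = 146 − 131 = 15; sellers' price rises by Ps − P* = 155 − 146 = 9.
So producers capture 9/24 = 0.375 of each unit of subsidy.

Producer share = 0.375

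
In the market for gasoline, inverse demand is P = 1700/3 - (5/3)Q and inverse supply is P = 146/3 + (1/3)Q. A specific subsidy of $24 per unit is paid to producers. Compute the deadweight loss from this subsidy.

Pre-subsidy: 1700/3 - (5/3)Q = 146/3 + (1/3)Q gives Q* = 259 and P* = 135.
With the subsidy, sellers receive Ps = Pb + 24 for each unit, where Pb is the price buyers pay.
On the curves, Pb = 1700/3 - (5/3)Q and Ps = 146/3 + (1/3)Q; the wedge Ps − Pb = 24 gives 146/3 + (1/3)Q − (1700/3 - (5/3)Q) = 24, so Q' = 271.
Then Pb = 1700/3 − (5/3)·271 = 115 and Ps = 146/3 + (1/3)·271 = 139.
The subsidy expands output by 271 − 259 = 12 past the efficient level; on those units the gap between marginal cost and willingness to pay runs from 0 up to 24.
DWL = ½ × 24 × 12 = 144.

Deadweight loss = $144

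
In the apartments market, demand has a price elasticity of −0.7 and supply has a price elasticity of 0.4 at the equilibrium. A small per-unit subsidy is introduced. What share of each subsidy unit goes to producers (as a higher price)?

Producer share = 7/11

For a small subsidy around the equilibrium, the benefit split depends on the relative slopes, which at a point are proportional to the elasticities.
Buyer share = εs/(εs + |εd|) = 0.4/(0.4 + 0.7) = 4/11; seller share = |εd|/(εs + |εd|) = 7/11.
So producers capture 7/11 of the subsidy.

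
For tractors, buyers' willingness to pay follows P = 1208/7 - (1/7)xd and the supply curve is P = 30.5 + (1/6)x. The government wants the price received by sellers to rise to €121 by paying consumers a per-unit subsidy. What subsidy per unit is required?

Required subsidy s = €26 per unit

At a seller price of 121, quantity supplied is -183 + 6·121 = 543.
Buyers absorb 543 only when they pay Pb = 1208/7 − (1/7)·543 = 95.
s = Ps − Pb = 121 − 95 = 26.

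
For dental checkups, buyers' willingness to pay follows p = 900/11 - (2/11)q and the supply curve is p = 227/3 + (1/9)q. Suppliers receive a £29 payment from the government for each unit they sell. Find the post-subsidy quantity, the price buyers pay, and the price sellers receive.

q' = 120; buyers pay £60; sellers receive £89

Pre-subsidy: 900/11 - (2/11)q = 227/3 + (1/9)q gives q* = 21 and p* = 78.
With the subsidy, sellers receive ps = pb + 29 for each unit, where pb is the price buyers pay.
On the curves, pb = 900/11 - (2/11)q and ps = 227/3 + (1/9)q; the wedge ps − pb = 29 gives 227/3 + (1/9)q − (900/11 - (2/11)q) = 29, so q' = 120.
Then pb = 900/11 − (2/11)·120 = 60 and ps = 227/3 + (1/9)·120 = 89.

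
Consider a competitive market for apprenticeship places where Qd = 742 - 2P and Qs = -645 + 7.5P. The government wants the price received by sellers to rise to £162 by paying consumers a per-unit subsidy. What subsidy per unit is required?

Required subsidy s = £76 per unit

At a seller price of 162, quantity supplied is -645 + 7.5·162 = 570.
Buyers absorb 570 only when they pay Pb with 742 − 2·Pb = 570, i.e. Pb = 86.
s = Ps − Pb = 162 − 86 = 76.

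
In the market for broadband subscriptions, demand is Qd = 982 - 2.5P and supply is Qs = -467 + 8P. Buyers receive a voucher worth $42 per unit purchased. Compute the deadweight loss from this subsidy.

Deadweight loss = $1680

Pre-subsidy: 982 - 2.5P = -467 + 8P gives P* = 138, Q* = 637.
With the rebate, buyers effectively pay Pb = Ps − 42, where Ps is the price sellers receive.
Demand in terms of Ps becomes Qd = 982 − 2.5(Ps − 42) = 1087 - 2.5Ps. Setting this equal to supply: 1087 - 2.5Ps = -467 + 8Ps, so Ps = 148.
Buyers pay Pb = 148 − 42 = 106; Q' = -467 + 8·148 = 717.
The subsidy expands output by 717 − 637 = 80 past the efficient level; on those units the gap between marginal cost and willingness to pay runs from 0 up to 42.
DWL = ½ × 42 × 80 = 1680.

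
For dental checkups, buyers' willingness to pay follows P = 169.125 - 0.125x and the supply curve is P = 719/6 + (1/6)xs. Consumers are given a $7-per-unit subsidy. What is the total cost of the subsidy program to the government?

Government cost = $1351

Pre-subsidy: 169.125 - 0.125x = 719/6 + (1/6)x gives x* = 169 and P* = 148.
With the rebate, buyers effectively pay Pb = Ps − 7, where Ps is the price sellers receive.
On the curves, Pb = 169.125 - 0.125x and Ps = 719/6 + (1/6)x; the wedge Ps − Pb = 7 gives 719/6 + (1/6)x − (169.125 - 0.125x) = 7, so x' = 193.
Then Pb = 169.125 − 0.125·193 = 145 and Ps = 719/6 + (1/6)·193 = 152.
Government outlay = subsidy × quantity = 7 × 193 = 1351.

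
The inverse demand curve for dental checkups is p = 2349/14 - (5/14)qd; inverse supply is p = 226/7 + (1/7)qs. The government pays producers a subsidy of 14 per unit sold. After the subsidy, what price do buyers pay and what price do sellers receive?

Buyers pay 61; sellers receive 75

Pre-subsidy: 2349/14 - (5/14)q = 226/7 + (1/7)q gives q* = 271 and p* = 71.
With the subsidy, sellers receive ps = pb + 14 for each unit, where pb is the price buyers pay.
On the curves, pb = 2349/14 - (5/14)q and ps = 226/7 + (1/7)q; the wedge ps − pb = 14 gives 226/7 + (1/7)q − (2349/14 - (5/14)q) = 14, so q' = 299.
Then pb = 2349/14 − (5/14)·299 = 61 and ps = 226/7 + (1/7)·299 = 75.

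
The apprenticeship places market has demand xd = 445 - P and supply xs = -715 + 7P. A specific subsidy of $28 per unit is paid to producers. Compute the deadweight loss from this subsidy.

Deadweight loss = $343

Pre-subsidy: 445 - P = -715 + 7P gives P* = 145, x* = 300.
With the subsidy, sellers receive Ps = Pb + 28 for each unit, where Pb is the price buyers pay.
Supply in terms of Pb becomes xs = -715 + 7(Pb + 28) = -519 + 7Pb. Setting this equal to demand: 445 - Pb = -519 + 7Pb, so Pb = 120.5.
Sellers receive Ps = 120.5 + 28 = 148.5; x' = 445 − 1·120.5 = 324.5.
The subsidy expands output by 324.5 − 300 = 24.5 past the efficient level; on those units the gap between marginal cost and willingness to pay runs from 0 up to 28.
DWL = ½ × 28 × 24.5 = 343.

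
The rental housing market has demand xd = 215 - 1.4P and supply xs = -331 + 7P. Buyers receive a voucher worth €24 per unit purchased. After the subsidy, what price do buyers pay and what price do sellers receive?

Pre-subsidy: 215 - 1.4P = -331 + 7P gives P* = 65, x* = 124.
With the rebate, buyers effectively pay Pb = Ps − 24, where Ps is the price sellers receive.
Demand in terms of Ps becomes xd = 215 − 1.4(Ps − 24) = 248.6 - 1.4Ps. Setting this equal to supply: 248.6 - 1.4Ps = -331 + 7Ps, so Ps = 69.
Buyers pay Pb = 69 − 24 = 45; x' = -331 + 7·69 = 152.

Buyers pay €45; sellers receive €69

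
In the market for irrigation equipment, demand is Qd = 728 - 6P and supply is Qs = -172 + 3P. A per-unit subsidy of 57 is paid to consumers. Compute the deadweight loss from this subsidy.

Pre-subsidy: 728 - 6P = -172 + 3P gives P* = 100, Q* = 128.
With the rebate, buyers effectively pay Pb = Ps − 57, where Ps is the price sellers receive.
Demand in terms of Ps becomes Qd = 728 − 6(Ps − 57) = 1070 - 6Ps. Setting this equal to supply: 1070 - 6Ps = -172 + 3Ps, so Ps = 138.
Buyers pay Pb = 138 − 57 = 81; Q' = -172 + 3·138 = 242.
The subsidy expands output by 242 − 128 = 114 past the efficient level; on those units the gap between marginal cost and willingness to pay runs from 0 up to 57.
DWL = ½ × 57 × 114 = 3249.

Deadweight loss = 3249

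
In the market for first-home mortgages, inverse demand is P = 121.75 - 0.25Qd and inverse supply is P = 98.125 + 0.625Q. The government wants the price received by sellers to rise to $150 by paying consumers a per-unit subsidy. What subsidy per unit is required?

Required subsidy s = $49 per unit

At a seller price of 150, quantity supplied is -157 + 1.6·150 = 83.
Buyers absorb 83 only when they pay Pb = 121.75 − 0.25·83 = 101.
s = Ps − Pb = 150 − 101 = 49.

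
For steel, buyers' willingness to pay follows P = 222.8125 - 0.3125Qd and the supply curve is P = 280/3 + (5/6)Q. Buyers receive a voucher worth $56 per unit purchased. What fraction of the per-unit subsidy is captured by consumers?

Consumer share = 3/11

Pre-subsidy: 222.8125 - 0.3125Q = 280/3 + (5/6)Q gives Q* = 113 and P* = 187.5.
With the rebate, buyers effectively pay Pb = Ps − 56, where Ps is the price sellers receive.
On the curves, Pb = 222.8125 - 0.3125Q and Ps = 280/3 + (5/6)Q; the wedge Ps − Pb = 56 gives 280/3 + (5/6)Q − (222.8125 - 0.3125Q) = 56, so Q' = 8903/55.
Then Pb = 222.8125 − 0.3125·(8903/55) = 3789/22 and Ps = 280/3 + (5/6)·(8903/55) = 5021/22.
Buyers' price falls by P* − Pb = 187.5 − 3789/22 = 168/11; sellers' price rises by Ps − P* = 5021/22 − 187.5 = 448/11.
So consumers capture (168/11)/56 = 3/11 of each unit of subsidy.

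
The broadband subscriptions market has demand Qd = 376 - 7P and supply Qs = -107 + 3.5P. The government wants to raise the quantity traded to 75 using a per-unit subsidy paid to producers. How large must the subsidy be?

Required subsidy s = 9 per unit

At Q = 75, invert demand for the buyer price: Pb = (376 − 75)/7 = 43; invert supply for the seller price: Ps = (75 − (-107))/3.5 = 52.
The subsidy must fill the gap: s = Ps − Pb = 52 − 43 = 9.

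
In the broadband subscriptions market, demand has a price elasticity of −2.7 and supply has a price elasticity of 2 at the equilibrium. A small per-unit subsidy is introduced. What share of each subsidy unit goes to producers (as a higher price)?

For a small subsidy around the equilibrium, the benefit split depends on the relative slopes, which at a point are proportional to the elasticities.
Buyer share = εs/(εs + |εd|) = 2/(2 + 2.7) = 20/47; seller share = |εd|/(εs + |εd|) = 27/47.
So producers capture 27/47 of the subsidy.

Producer share = 27/47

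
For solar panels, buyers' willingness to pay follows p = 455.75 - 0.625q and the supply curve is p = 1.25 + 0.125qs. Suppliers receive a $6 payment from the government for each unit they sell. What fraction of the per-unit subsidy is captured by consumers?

Pre-subsidy: 455.75 - 0.625q = 1.25 + 0.125q gives q* = 606 and p* = 77.
With the subsidy, sellers receive ps = pb + 6 for each unit, where pb is the price buyers pay.
On the curves, pb = 455.75 - 0.625q and ps = 1.25 + 0.125q; the wedge ps − pb = 6 gives 1.25 + 0.125q − (455.75 - 0.625q) = 6, so q' = 614.
Then pb = 455.75 − 0.625·614 = 72 and ps = 1.25 + 0.125·614 = 78.
Buyers' price falls by p* − pb = 77 − 72 = 5; sellers' price rises by ps − p* = 78 − 77 = 1.
So consumers capture 5/6 = 5/6 of each unit of subsidy.

Consumer share = 5/6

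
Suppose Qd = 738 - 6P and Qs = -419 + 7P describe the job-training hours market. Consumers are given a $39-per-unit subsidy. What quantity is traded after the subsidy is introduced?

Q' = 330

Pre-subsidy: 738 - 6P = -419 + 7P gives P* = 89, Q* = 204.
With the rebate, buyers effectively pay Pb = Ps − 39, where Ps is the price sellers receive.
Demand in terms of Ps becomes Qd = 738 − 6(Ps − 39) = 972 - 6Ps. Setting this equal to supply: 972 - 6Ps = -419 + 7Ps, so Ps = 107.
Buyers pay Pb = 107 − 39 = 68; Q' = -419 + 7·107 = 330.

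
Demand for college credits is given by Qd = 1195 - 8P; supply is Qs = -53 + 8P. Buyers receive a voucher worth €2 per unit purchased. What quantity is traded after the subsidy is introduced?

Pre-subsidy: 1195 - 8P = -53 + 8P gives P* = 78, Q* = 571.
With the rebate, buyers effectively pay Pb = Ps − 2, where Ps is the price sellers receive.
Demand in terms of Ps becomes Qd = 1195 − 8(Ps − 2) = 1211 - 8Ps. Setting this equal to supply: 1211 - 8Ps = -53 + 8Ps, so Ps = 79.
Buyers pay Pb = 79 − 2 = 77; Q' = -53 + 8·79 = 579.

Q' = 579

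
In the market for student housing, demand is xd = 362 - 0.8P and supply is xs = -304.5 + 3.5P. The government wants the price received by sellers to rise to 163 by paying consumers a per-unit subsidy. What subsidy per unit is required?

Required subsidy s = 43 per unit

At a seller price of 163, quantity supplied is -304.5 + 3.5·163 = 266.
Buyers absorb 266 only when they pay Pb with 362 − 0.8·Pb = 266, i.e. Pb = 120.
s = Ps − Pb = 163 − 120 = 43.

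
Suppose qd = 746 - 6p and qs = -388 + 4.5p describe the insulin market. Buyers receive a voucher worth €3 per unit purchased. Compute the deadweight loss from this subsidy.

Pre-subsidy: 746 - 6p = -388 + 4.5p gives p* = 108, q* = 98.
With the rebate, buyers effectively pay pb = ps − 3, where ps is the price sellers receive.
Demand in terms of ps becomes qd = 746 − 6(ps − 3) = 764 - 6ps. Setting this equal to supply: 764 - 6ps = -388 + 4.5ps, so ps = 768/7.
Buyers pay pb = 768/7 − 3 = 747/7; q' = -388 + 4.5·(768/7) = 740/7.
The subsidy expands output by 740/7 − 98 = 54/7 past the efficient level; on those units the gap between marginal cost and willingness to pay runs from 0 up to 3.
DWL = ½ × 3 × 54/7 = 81/7.

Deadweight loss = 81/7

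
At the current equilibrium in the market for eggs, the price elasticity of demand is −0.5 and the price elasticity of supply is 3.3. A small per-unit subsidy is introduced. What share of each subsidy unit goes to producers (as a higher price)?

Producer share = 5/38

For a small subsidy around the equilibrium, the benefit split depends on the relative slopes, which at a point are proportional to the elasticities.
Buyer share = εs/(εs + |εd|) = 3.3/(3.3 + 0.5) = 33/38; seller share = |εd|/(εs + |εd|) = 5/38.
So producers capture 5/38 of the subsidy.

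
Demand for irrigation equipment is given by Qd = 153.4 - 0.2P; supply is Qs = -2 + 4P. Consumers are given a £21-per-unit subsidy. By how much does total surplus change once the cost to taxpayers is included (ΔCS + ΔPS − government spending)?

Pre-subsidy: 153.4 - 0.2P = -2 + 4P gives P* = 37, Q* = 146.
With the rebate, buyers effectively pay Pb = Ps − 21, where Ps is the price sellers receive.
Demand in terms of Ps becomes Qd = 153.4 − 0.2(Ps − 21) = 157.6 - 0.2Ps. Setting this equal to supply: 157.6 - 0.2Ps = -2 + 4Ps, so Ps = 38.
Buyers pay Pb = 38 − 21 = 17; Q' = -2 + 4·38 = 150.
ΔCS = ½(146 + 150)(37 − 17) = 2960; ΔPS = ½(146 + 150)(38 − 37) = 148.
Government spending = 21 × 150 = 3150.
Net change = 2960 + 148 − 3150 = -42. The loss equals the DWL triangle ½·21·4.

Net change in total surplus = -£42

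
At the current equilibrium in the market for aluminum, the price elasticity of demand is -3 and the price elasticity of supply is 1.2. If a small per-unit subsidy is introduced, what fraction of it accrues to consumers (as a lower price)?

Consumer share = 2/7

For a small subsidy around the equilibrium, the benefit split depends on the relative slopes, which at a point are proportional to the elasticities.
Buyer share = εs/(εs + |εd|) = 1.2/(1.2 + 3) = 2/7; seller share = |εd|/(εs + |εd|) = 5/7.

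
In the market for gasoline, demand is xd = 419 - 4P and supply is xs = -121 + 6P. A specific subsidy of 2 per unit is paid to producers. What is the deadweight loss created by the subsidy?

Pre-subsidy: 419 - 4P = -121 + 6P gives P* = 54, x* = 203.
With the subsidy, sellers receive Ps = Pb + 2 for each unit, where Pb is the price buyers pay.
Supply in terms of Pb becomes xs = -121 + 6(Pb + 2) = -109 + 6Pb. Setting this equal to demand: 419 - 4Pb = -109 + 6Pb, so Pb = 52.8.
Sellers receive Ps = 52.8 + 2 = 54.8; x' = 419 − 4·52.8 = 207.8.
The subsidy expands output by 207.8 − 203 = 4.8 past the efficient level; on those units the gap between marginal cost and willingness to pay runs from 0 up to 2.
DWL = ½ × 2 × 4.8 = 4.8.

Deadweight loss = 4.8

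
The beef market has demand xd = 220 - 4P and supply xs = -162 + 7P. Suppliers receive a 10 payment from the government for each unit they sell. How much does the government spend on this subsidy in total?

Pre-subsidy: 220 - 4P = -162 + 7P gives P* = 382/11, x* = 892/11.
With the subsidy, sellers receive Ps = Pb + 10 for each unit, where Pb is the price buyers pay.
Supply in terms of Pb becomes xs = -162 + 7(Pb + 10) = -92 + 7Pb. Setting this equal to demand: 220 - 4Pb = -92 + 7Pb, so Pb = 312/11.
Sellers receive Ps = 312/11 + 10 = 422/11; x' = 220 − 4·(312/11) = 1172/11.
Government outlay = subsidy × quantity = 10 × 1172/11 = 11720/11.

Government cost = 11720/11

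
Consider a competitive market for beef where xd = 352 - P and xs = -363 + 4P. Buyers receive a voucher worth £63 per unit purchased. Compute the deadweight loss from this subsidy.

Pre-subsidy: 352 - P = -363 + 4P gives P* = 143, x* = 209.
With the rebate, buyers effectively pay Pb = Ps − 63, where Ps is the price sellers receive.
Demand in terms of Ps becomes xd = 352 − 1(Ps − 63) = 415 - Ps. Setting this equal to supply: 415 - Ps = -363 + 4Ps, so Ps = 155.6.
Buyers pay Pb = 155.6 − 63 = 92.6; x' = -363 + 4·155.6 = 259.4.
The subsidy expands output by 259.4 − 209 = 50.4 past the efficient level; on those units the gap between marginal cost and willingness to pay runs from 0 up to 63.
DWL = ½ × 63 × 50.4 = 1587.6.

Deadweight loss = £1587.6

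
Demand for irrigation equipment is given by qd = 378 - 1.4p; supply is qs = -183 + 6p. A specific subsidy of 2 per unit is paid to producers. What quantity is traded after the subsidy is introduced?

Pre-subsidy: 378 - 1.4p = -183 + 6p gives p* = 2805/37, q* = 10059/37.
With the subsidy, sellers receive ps = pb + 2 for each unit, where pb is the price buyers pay.
Supply in terms of pb becomes qs = -183 + 6(pb + 2) = -171 + 6pb. Setting this equal to demand: 378 - 1.4pb = -171 + 6pb, so pb = 2745/37.
Sellers receive ps = 2745/37 + 2 = 2819/37; q' = 378 − 1.4·(2745/37) = 10143/37.

q' = 10143/37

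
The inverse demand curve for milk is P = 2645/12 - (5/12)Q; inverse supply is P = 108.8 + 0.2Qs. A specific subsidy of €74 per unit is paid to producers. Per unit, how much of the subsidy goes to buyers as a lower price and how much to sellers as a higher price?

Pre-subsidy: 2645/12 - (5/12)Q = 108.8 + 0.2Q gives Q* = 181 and P* = 145.
With the subsidy, sellers receive Ps = Pb + 74 for each unit, where Pb is the price buyers pay.
On the curves, Pb = 2645/12 - (5/12)Q and Ps = 108.8 + 0.2Q; the wedge Ps − Pb = 74 gives 108.8 + 0.2Q − (2645/12 - (5/12)Q) = 74, so Q' = 301.
Then Pb = 2645/12 − (5/12)·301 = 95 and Ps = 108.8 + 0.2·301 = 169.
Buyers' price falls by P* − Pb = 145 − 95 = 50; sellers' price rises by Ps − P* = 169 − 145 = 24.

Buyers gain €50 per unit; sellers gain €24 per unit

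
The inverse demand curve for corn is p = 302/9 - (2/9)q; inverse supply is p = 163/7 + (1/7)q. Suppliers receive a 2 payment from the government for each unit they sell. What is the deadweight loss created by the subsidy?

Deadweight loss = 126/23

Pre-subsidy: 302/9 - (2/9)q = 163/7 + (1/7)q gives q* = 647/23 and p* = 628/23.
With the subsidy, sellers receive ps = pb + 2 for each unit, where pb is the price buyers pay.
On the curves, pb = 302/9 - (2/9)q and ps = 163/7 + (1/7)q; the wedge ps − pb = 2 gives 163/7 + (1/7)q − (302/9 - (2/9)q) = 2, so q' = 773/23.
Then pb = 302/9 − (2/9)·(773/23) = 600/23 and ps = 163/7 + (1/7)·(773/23) = 646/23.
The subsidy expands output by 773/23 − 647/23 = 126/23 past the efficient level; on those units the gap between marginal cost and willingness to pay runs from 0 up to 2.
DWL = ½ × 2 × 126/23 = 126/23.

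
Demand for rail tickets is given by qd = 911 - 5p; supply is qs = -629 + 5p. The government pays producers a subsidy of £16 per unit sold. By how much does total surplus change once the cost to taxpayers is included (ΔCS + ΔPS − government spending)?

Net change in total surplus = -£320

Pre-subsidy: 911 - 5p = -629 + 5p gives p* = 154, q* = 141.
With the subsidy, sellers receive ps = pb + 16 for each unit, where pb is the price buyers pay.
Supply in terms of pb becomes qs = -629 + 5(pb + 16) = -549 + 5pb. Setting this equal to demand: 911 - 5pb = -549 + 5pb, so pb = 146.
Sellers receive ps = 146 + 16 = 162; q' = 911 − 5·146 = 181.
ΔCS = ½(141 + 181)(154 − 146) = 1288; ΔPS = ½(141 + 181)(162 − 154) = 1288.
Government spending = 16 × 181 = 2896.
Net change = 1288 + 1288 − 2896 = -320. The loss equals the DWL triangle ½·16·40.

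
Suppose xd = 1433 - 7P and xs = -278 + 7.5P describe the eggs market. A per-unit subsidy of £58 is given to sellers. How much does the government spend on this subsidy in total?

Government cost = £47386

Pre-subsidy: 1433 - 7P = -278 + 7.5P gives P* = 118, x* = 607.
With the subsidy, sellers receive Ps = Pb + 58 for each unit, where Pb is the price buyers pay.
Supply in terms of Pb becomes xs = -278 + 7.5(Pb + 58) = 157 + 7.5Pb. Setting this equal to demand: 1433 - 7Pb = 157 + 7.5Pb, so Pb = 88.
Sellers receive Ps = 88 + 58 = 146; x' = 1433 − 7·88 = 817.
Government outlay = subsidy × quantity = 58 × 817 = 47386.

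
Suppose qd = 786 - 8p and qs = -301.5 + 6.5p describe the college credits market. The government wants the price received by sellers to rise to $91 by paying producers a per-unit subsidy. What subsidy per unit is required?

Required subsidy s = $29 per unit

At a seller price of 91, quantity supplied is -301.5 + 6.5·91 = 290.
Buyers absorb 290 only when they pay pb with 786 − 8·pb = 290, i.e. pb = 62.
s = ps − pb = 91 − 62 = 29.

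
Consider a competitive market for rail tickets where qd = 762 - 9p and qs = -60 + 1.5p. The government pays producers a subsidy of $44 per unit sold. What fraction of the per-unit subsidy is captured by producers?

Pre-subsidy: 762 - 9p = -60 + 1.5p gives p* = 548/7, q* = 402/7.
With the subsidy, sellers receive ps = pb + 44 for each unit, where pb is the price buyers pay.
Supply in terms of pb becomes qs = -60 + 1.5(pb + 44) = 6 + 1.5pb. Setting this equal to demand: 762 - 9pb = 6 + 1.5pb, so pb = 72.
Sellers receive ps = 72 + 44 = 116; q' = 762 − 9·72 = 114.
Buyers' price falls by p* − pb = 548/7 − 72 = 44/7; sellers' price rises by ps − p* = 116 − 548/7 = 264/7.
So producers capture (264/7)/44 = 6/7 of each unit of subsidy.

Producer share = 6/7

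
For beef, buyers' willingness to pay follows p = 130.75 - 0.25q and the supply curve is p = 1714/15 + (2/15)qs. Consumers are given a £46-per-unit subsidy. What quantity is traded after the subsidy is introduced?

Pre-subsidy: 130.75 - 0.25q = 1714/15 + (2/15)q gives q* = 43 and p* = 120.
With the rebate, buyers effectively pay pb = ps − 46, where ps is the price sellers receive.
On the curves, pb = 130.75 - 0.25q and ps = 1714/15 + (2/15)q; the wedge ps − pb = 46 gives 1714/15 + (2/15)q − (130.75 - 0.25q) = 46, so q' = 163.
Then pb = 130.75 − 0.25·163 = 90 and ps = 1714/15 + (2/15)·163 = 136.

q' = 163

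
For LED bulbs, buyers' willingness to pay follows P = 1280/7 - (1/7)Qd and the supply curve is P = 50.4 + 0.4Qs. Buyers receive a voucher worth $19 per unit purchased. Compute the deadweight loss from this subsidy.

Pre-subsidy: 1280/7 - (1/7)Q = 50.4 + 0.4Q gives Q* = 244 and P* = 148.
With the rebate, buyers effectively pay Pb = Ps − 19, where Ps is the price sellers receive.
On the curves, Pb = 1280/7 - (1/7)Q and Ps = 50.4 + 0.4Q; the wedge Ps − Pb = 19 gives 50.4 + 0.4Q − (1280/7 - (1/7)Q) = 19, so Q' = 279.
Then Pb = 1280/7 − (1/7)·279 = 143 and Ps = 50.4 + 0.4·279 = 162.
The subsidy expands output by 279 − 244 = 35 past the efficient level; on those units the gap between marginal cost and willingness to pay runs from 0 up to 19.
DWL = ½ × 19 × 35 = 332.5.

Deadweight loss = $332.5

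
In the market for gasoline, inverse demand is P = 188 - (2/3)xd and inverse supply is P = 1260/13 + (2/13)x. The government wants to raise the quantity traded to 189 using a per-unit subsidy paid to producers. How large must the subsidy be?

At x = 189, from the demand curve buyers pay Pb = 188 − (2/3)·189 = 62; from the supply curve sellers need Ps = 1260/13 + (2/13)·189 = 126.
The subsidy must fill the gap: s = Ps − Pb = 126 − 62 = 64.

Required subsidy s = 64 per unit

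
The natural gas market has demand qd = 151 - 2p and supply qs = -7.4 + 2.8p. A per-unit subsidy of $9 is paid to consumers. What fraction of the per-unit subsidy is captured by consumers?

Pre-subsidy: 151 - 2p = -7.4 + 2.8p gives p* = 33, q* = 85.
With the rebate, buyers effectively pay pb = ps − 9, where ps is the price sellers receive.
Demand in terms of ps becomes qd = 151 − 2(ps − 9) = 169 - 2ps. Setting this equal to supply: 169 - 2ps = -7.4 + 2.8ps, so ps = 36.75.
Buyers pay pb = 36.75 − 9 = 27.75; q' = -7.4 + 2.8·36.75 = 95.5.
Buyers' price falls by p* − pb = 33 − 27.75 = 5.25; sellers' price rises by ps − p* = 36.75 − 33 = 3.75.
So consumers capture 5.25/9 = 7/12 of each unit of subsidy.

Consumer share = 7/12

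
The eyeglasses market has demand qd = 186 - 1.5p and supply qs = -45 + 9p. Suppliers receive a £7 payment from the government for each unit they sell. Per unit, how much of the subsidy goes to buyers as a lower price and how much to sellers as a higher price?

Pre-subsidy: 186 - 1.5p = -45 + 9p gives p* = 22, q* = 153.
With the subsidy, sellers receive ps = pb + 7 for each unit, where pb is the price buyers pay.
Supply in terms of pb becomes qs = -45 + 9(pb + 7) = 18 + 9pb. Setting this equal to demand: 186 - 1.5pb = 18 + 9pb, so pb = 16.
Sellers receive ps = 16 + 7 = 23; q' = 186 − 1.5·16 = 162.
Buyers' price falls by p* − pb = 22 − 16 = 6; sellers' price rises by ps − p* = 23 − 22 = 1.

Buyers gain £6 per unit; sellers gain £1 per unit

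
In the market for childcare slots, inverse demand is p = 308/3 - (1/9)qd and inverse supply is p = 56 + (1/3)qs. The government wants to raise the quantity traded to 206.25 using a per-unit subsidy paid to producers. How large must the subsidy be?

Required subsidy s = 45 per unit

At q = 206.25, from the demand curve buyers pay pb = 308/3 − (1/9)·206.25 = 79.75; from the supply curve sellers need ps = 56 + (1/3)·206.25 = 124.75.
The subsidy must fill the gap: s = ps − pb = 124.75 − 79.75 = 45.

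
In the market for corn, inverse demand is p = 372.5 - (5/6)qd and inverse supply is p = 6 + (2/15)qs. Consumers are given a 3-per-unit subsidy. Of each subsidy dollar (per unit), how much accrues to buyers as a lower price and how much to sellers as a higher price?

Buyers gain 75/29 per unit; sellers gain 12/29 per unit

Pre-subsidy: 372.5 - (5/6)q = 6 + (2/15)q gives q* = 10995/29 and p* = 1640/29.
With the rebate, buyers effectively pay pb = ps − 3, where ps is the price sellers receive.
On the curves, pb = 372.5 - (5/6)q and ps = 6 + (2/15)q; the wedge ps − pb = 3 gives 6 + (2/15)q − (372.5 - (5/6)q) = 3, so q' = 11085/29.
Then pb = 372.5 − (5/6)·(11085/29) = 1565/29 and ps = 6 + (2/15)·(11085/29) = 1652/29.
Buyers' price falls by p* − pb = 1640/29 − 1565/29 = 75/29; sellers' price rises by ps − p* = 1652/29 − 1640/29 = 12/29.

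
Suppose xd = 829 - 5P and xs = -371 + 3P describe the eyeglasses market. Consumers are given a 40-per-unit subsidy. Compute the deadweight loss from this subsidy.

Deadweight loss = 1500

Pre-subsidy: 829 - 5P = -371 + 3P gives P* = 150, x* = 79.
With the rebate, buyers effectively pay Pb = Ps − 40, where Ps is the price sellers receive.
Demand in terms of Ps becomes xd = 829 − 5(Ps − 40) = 1029 - 5Ps. Setting this equal to supply: 1029 - 5Ps = -371 + 3Ps, so Ps = 175.
Buyers pay Pb = 175 − 40 = 135; x' = -371 + 3·175 = 154.
The subsidy expands output by 154 − 79 = 75 past the efficient level; on those units the gap between marginal cost and willingness to pay runs from 0 up to 40.
DWL = ½ × 40 × 75 = 1500.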